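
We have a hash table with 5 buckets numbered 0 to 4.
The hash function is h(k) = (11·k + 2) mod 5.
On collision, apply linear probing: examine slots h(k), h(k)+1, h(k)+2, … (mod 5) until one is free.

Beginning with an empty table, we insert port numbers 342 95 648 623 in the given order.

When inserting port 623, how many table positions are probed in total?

342 hashes to 4; slot 4 is free -> place at 4.
95 hashes to 2; slot 2 is free -> place at 2.
648 hashes to 0; slot 0 is free -> place at 0.
623 hashes to 0; 0 taken -> place at 1.
Table: [648, 623, 95, _, 342]

2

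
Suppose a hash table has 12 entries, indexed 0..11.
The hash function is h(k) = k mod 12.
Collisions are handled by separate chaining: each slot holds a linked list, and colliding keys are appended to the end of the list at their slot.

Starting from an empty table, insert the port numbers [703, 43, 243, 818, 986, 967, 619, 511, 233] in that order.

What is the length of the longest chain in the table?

5

703 → bucket 7
43 → bucket 7 (collision)
243 → bucket 3
818 → bucket 2
986 → bucket 2 (collision)
967 → bucket 7 (collision)
619 → bucket 7 (collision)
511 → bucket 7 (collision)
233 → bucket 5
Final buckets:
0: —
1: —
2: 818 -> 986
3: 243
4: —
5: 233
6: —
7: 703 -> 43 -> 967 -> 619 -> 511
8: —
9: —
10: —
11: —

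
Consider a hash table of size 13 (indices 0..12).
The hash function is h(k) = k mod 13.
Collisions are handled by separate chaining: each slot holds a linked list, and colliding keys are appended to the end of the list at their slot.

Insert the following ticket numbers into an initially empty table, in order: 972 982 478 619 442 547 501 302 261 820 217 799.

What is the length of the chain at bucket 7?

972 -> bucket 10
982 -> bucket 7
478 -> bucket 10 (collision)
619 -> bucket 8
442 -> bucket 0
547 -> bucket 1
501 -> bucket 7 (collision)
302 -> bucket 3
261 -> bucket 1 (collision)
820 -> bucket 1 (collision)
217 -> bucket 9
799 -> bucket 6
Final buckets:
0: 442
1: 547 -> 261 -> 820
2: ∅
3: 302
4: ∅
5: ∅
6: 799
7: 982 -> 501
8: 619
9: 217
10: 972 -> 478
11: ∅
12: ∅

2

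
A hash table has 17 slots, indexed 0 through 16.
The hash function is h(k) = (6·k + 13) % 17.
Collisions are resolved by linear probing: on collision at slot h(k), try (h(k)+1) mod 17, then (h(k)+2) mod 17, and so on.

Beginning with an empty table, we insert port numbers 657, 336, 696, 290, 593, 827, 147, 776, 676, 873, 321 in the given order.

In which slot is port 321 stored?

3

657 hashes to 11; slot 11 is free → place at 11.
336 hashes to 6; slot 6 is free → place at 6.
696 hashes to 7; slot 7 is free → place at 7.
290 hashes to 2; slot 2 is free → place at 2.
593 hashes to 1; slot 1 is free → place at 1.
827 hashes to 11; 11 taken → place at 12.
147 hashes to 11; 11,12 taken → place at 13.
776 hashes to 11; 11,12,13 taken → place at 14.
676 hashes to 6; 6,7 taken → place at 8.
873 hashes to 15; slot 15 is free → place at 15.
321 hashes to 1; 1,2 taken → place at 3.
Table: [-, 593, 290, 321, -, -, 336, 696, 676, -, -, 657, 827, 147, 776, 873, -]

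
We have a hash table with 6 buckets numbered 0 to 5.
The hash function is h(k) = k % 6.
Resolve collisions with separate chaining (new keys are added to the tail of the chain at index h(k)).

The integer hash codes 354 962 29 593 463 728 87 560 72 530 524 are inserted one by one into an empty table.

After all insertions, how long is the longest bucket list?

5

Insert 354: h=0, bucket 0 empty → new chain.
Insert 962: h=2, bucket 2 empty → new chain.
Insert 29: h=5, bucket 5 empty → new chain.
Insert 593: h=5, bucket 5 nonempty → append to chain.
Insert 463: h=1, bucket 1 empty → new chain.
Insert 728: h=2, bucket 2 nonempty → append to chain.
Insert 87: h=3, bucket 3 empty → new chain.
Insert 560: h=2, bucket 2 nonempty → append to chain.
Insert 72: h=0, bucket 0 nonempty → append to chain.
Insert 530: h=2, bucket 2 nonempty → append to chain.
Insert 524: h=2, bucket 2 nonempty → append to chain.
Final buckets:
0: 354 -> 72
1: 463
2: 962 -> 728 -> 560 -> 530 -> 524
3: 87
4: -
5: 29 -> 593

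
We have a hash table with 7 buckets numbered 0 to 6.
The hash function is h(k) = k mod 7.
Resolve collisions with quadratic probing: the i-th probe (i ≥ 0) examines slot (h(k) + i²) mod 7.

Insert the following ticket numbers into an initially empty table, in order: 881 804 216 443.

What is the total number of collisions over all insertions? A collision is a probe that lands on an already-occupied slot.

3

Insert 881: h=6, slot 6 empty => index 6.
Insert 804: h=6, slot 6 occupied => index 0.
Insert 216: h=6, slots 6,0 occupied => index 3.
Insert 443: h=2, slot 2 empty => index 2.
Table: [804, —, 443, 216, —, —, 881]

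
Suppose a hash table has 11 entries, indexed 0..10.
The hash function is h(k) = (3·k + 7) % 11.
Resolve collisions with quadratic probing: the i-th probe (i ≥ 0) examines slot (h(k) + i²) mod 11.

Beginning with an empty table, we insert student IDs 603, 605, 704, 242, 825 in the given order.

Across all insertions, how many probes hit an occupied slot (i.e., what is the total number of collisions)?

6

603 hashes to 1; slot 1 is free → place at 1.
605 hashes to 7; slot 7 is free → place at 7.
704 hashes to 7; 7 taken → place at 8.
242 hashes to 7; 7,8 taken → place at 0.
825 hashes to 7; 7,8,0 taken → place at 5.
Table: [242, 603, ., ., ., 825, ., 605, 704, ., .]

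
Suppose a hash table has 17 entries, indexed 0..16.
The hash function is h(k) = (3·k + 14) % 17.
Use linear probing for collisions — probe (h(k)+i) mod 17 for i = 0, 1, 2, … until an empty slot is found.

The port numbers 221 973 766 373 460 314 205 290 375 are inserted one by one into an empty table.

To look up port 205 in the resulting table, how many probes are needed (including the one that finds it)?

3

221: h=14 => slot 14
973: h=9 => slot 9
766: h=0 => slot 0
373: h=11 => slot 11
460: h=0, probe 0,1 => slot 1
314: h=4 => slot 4
205: h=0, probe 0,1,2 => slot 2
290: h=0, probe 0,1,2,3 => slot 3
375: h=0, probe 0,1,2,3,4,5 => slot 5
Table: [766, 460, 205, 290, 314, 375, ., ., ., 973, ., 373, ., ., 221, ., .]
Lookup 205: h=0, probe 0,1,2 → found at 2.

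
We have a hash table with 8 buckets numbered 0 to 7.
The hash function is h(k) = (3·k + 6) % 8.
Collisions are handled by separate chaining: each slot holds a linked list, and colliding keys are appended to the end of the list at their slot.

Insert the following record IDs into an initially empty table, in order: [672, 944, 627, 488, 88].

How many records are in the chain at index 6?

Insert 672: h=6, bucket 6 empty -> new chain.
Insert 944: h=6, bucket 6 nonempty -> append to chain.
Insert 627: h=7, bucket 7 empty -> new chain.
Insert 488: h=6, bucket 6 nonempty -> append to chain.
Insert 88: h=6, bucket 6 nonempty -> append to chain.
Final buckets:
0: ∅
1: ∅
2: ∅
3: ∅
4: ∅
5: ∅
6: 672 -> 944 -> 488 -> 88
7: 627

4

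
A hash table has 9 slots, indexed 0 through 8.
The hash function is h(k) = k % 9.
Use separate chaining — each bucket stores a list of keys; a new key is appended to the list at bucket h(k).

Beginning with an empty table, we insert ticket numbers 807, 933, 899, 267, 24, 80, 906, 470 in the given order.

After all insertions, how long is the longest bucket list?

Insert 807: h=6, bucket 6 empty -> new chain.
Insert 933: h=6, bucket 6 nonempty -> append to chain.
Insert 899: h=8, bucket 8 empty -> new chain.
Insert 267: h=6, bucket 6 nonempty -> append to chain.
Insert 24: h=6, bucket 6 nonempty -> append to chain.
Insert 80: h=8, bucket 8 nonempty -> append to chain.
Insert 906: h=6, bucket 6 nonempty -> append to chain.
Insert 470: h=2, bucket 2 empty -> new chain.
Final buckets:
0: -
1: -
2: 470
3: -
4: -
5: -
6: 807 -> 933 -> 267 -> 24 -> 906
7: -
8: 899 -> 80

5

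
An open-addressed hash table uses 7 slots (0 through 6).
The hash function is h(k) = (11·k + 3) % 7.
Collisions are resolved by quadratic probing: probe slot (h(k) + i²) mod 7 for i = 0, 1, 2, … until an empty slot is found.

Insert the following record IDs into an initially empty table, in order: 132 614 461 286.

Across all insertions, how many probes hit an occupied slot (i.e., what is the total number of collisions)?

3

132 hashes to 6; slot 6 is free → place at 6.
614 hashes to 2; slot 2 is free → place at 2.
461 hashes to 6; 6 taken → place at 0.
286 hashes to 6; 6,0 taken → place at 3.
Table: [461, -, 614, 286, -, -, 132]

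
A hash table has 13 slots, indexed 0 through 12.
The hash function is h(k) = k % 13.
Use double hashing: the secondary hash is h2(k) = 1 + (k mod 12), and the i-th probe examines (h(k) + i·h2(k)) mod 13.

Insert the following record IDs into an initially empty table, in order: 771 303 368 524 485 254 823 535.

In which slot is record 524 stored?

771 hashes to 4; slot 4 is free → place at 4.
303 hashes to 4, h2=4; 4 taken → place at 8.
368 hashes to 4, h2=9; 4 taken → place at 0.
524 hashes to 4, h2=9; 4,0 taken → place at 9.
485 hashes to 4, h2=6; 4 taken → place at 10.
254 hashes to 7; slot 7 is free → place at 7.
823 hashes to 4, h2=8; 4 taken → place at 12.
535 hashes to 2; slot 2 is free → place at 2.
Table: [368, _, 535, _, 771, _, _, 254, 303, 524, 485, _, 823]

9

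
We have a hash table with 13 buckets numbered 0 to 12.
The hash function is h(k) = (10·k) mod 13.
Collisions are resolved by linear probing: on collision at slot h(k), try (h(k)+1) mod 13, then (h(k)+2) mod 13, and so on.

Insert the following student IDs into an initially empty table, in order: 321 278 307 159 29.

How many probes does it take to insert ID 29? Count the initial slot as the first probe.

Insert 321: h=12, slot 12 empty -> index 12.
Insert 278: h=11, slot 11 empty -> index 11.
Insert 307: h=2, slot 2 empty -> index 2.
Insert 159: h=4, slot 4 empty -> index 4.
Insert 29: h=4, slot 4 occupied -> index 5.
Table: [., ., 307, ., 159, 29, ., ., ., ., ., 278, 321]

2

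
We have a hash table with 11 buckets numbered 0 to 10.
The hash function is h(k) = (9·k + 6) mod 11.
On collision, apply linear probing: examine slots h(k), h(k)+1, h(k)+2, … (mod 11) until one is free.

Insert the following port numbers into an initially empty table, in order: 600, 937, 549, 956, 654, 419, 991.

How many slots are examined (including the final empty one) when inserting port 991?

3

Insert 600: h=5, slot 5 empty → index 5.
Insert 937: h=2, slot 2 empty → index 2.
Insert 549: h=8, slot 8 empty → index 8.
Insert 956: h=8, slot 8 occupied → index 9.
Insert 654: h=7, slot 7 empty → index 7.
Insert 419: h=4, slot 4 empty → index 4.
Insert 991: h=4, slots 4,5 occupied → index 6.
Table: [_, _, 937, _, 419, 600, 991, 654, 549, 956, _]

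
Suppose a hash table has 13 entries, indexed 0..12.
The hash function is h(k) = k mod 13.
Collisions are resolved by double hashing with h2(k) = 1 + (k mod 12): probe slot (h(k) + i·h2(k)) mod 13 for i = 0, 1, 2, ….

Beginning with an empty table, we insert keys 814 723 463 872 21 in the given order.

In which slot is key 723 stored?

814 hashes to 8; slot 8 is free -> place at 8.
723 hashes to 8, h2=4; 8 taken -> place at 12.
463 hashes to 8, h2=8; 8 taken -> place at 3.
872 hashes to 1; slot 1 is free -> place at 1.
21 hashes to 8, h2=10; 8 taken -> place at 5.
Table: [∅, 872, ∅, 463, ∅, 21, ∅, ∅, 814, ∅, ∅, ∅, 723]

12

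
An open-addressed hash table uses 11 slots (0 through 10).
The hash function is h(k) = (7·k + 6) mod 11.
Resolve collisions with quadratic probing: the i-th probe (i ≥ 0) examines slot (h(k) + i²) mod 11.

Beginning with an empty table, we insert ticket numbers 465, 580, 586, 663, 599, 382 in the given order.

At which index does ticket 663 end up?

Insert 465: h=5, slot 5 empty → index 5.
Insert 580: h=7, slot 7 empty → index 7.
Insert 586: h=5, slot 5 occupied → index 6.
Insert 663: h=5, slots 5,6 occupied → index 9.
Insert 599: h=8, slot 8 empty → index 8.
Insert 382: h=7, slots 7,8 occupied → index 0.
Table: [382, -, -, -, -, 465, 586, 580, 599, 663, -]

9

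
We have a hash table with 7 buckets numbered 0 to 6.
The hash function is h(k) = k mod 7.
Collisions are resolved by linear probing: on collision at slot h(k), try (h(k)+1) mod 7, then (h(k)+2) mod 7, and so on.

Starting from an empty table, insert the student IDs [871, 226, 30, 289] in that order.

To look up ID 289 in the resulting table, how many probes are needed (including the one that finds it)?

871 hashes to 3; slot 3 is free → place at 3.
226 hashes to 2; slot 2 is free → place at 2.
30 hashes to 2; 2,3 taken → place at 4.
289 hashes to 2; 2,3,4 taken → place at 5.
Table: [—, —, 226, 871, 30, 289, —]
Lookup 289: h=2, probe 2,3,4,5 → found at 5.

4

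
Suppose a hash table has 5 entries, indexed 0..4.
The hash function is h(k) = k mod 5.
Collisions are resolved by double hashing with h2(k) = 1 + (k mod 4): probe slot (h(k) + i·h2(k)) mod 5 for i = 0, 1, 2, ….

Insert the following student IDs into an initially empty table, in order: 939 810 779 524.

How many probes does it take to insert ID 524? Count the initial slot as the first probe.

939: h=4 => slot 4
810: h=0 => slot 0
779: h=4, h2=4, probe 4,3 => slot 3
524: h=4, h2=1, probe 4,0,1 => slot 1
Table: [810, 524, ∅, 779, 939]

3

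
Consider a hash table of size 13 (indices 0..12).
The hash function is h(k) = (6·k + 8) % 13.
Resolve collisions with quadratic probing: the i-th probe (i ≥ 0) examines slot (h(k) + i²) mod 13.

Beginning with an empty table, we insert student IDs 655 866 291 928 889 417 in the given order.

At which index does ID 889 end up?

8

Insert 655: h=12, slot 12 empty => index 12.
Insert 866: h=4, slot 4 empty => index 4.
Insert 291: h=12, slot 12 occupied => index 0.
Insert 928: h=12, slots 12,0 occupied => index 3.
Insert 889: h=12, slots 12,0,3 occupied => index 8.
Insert 417: h=1, slot 1 empty => index 1.
Table: [291, 417, ∅, 928, 866, ∅, ∅, ∅, 889, ∅, ∅, ∅, 655]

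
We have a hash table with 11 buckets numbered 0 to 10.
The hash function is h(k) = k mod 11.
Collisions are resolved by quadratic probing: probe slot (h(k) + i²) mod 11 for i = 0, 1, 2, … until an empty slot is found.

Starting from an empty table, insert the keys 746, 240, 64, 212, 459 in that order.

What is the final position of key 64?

746 hashes to 9; slot 9 is free -> place at 9.
240 hashes to 9; 9 taken -> place at 10.
64 hashes to 9; 9,10 taken -> place at 2.
212 hashes to 3; slot 3 is free -> place at 3.
459 hashes to 8; slot 8 is free -> place at 8.
Table: [∅, ∅, 64, 212, ∅, ∅, ∅, ∅, 459, 746, 240]

2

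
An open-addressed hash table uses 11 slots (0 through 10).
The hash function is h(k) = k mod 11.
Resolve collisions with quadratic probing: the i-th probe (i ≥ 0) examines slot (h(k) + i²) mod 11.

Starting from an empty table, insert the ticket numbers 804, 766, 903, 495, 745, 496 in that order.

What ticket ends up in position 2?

903

Insert 804: h=1, slot 1 empty → index 1.
Insert 766: h=7, slot 7 empty → index 7.
Insert 903: h=1, slot 1 occupied → index 2.
Insert 495: h=0, slot 0 empty → index 0.
Insert 745: h=8, slot 8 empty → index 8.
Insert 496: h=1, slots 1,2 occupied → index 5.
Table: [495, 804, 903, ., ., 496, ., 766, 745, ., .]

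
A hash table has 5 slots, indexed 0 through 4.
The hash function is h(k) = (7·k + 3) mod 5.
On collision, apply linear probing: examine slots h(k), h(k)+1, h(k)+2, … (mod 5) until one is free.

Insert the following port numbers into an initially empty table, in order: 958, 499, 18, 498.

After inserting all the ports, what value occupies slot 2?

498

958 hashes to 4; slot 4 is free → place at 4.
499 hashes to 1; slot 1 is free → place at 1.
18 hashes to 4; 4 taken → place at 0.
498 hashes to 4; 4,0,1 taken → place at 2.
Table: [18, 499, 498, _, 958]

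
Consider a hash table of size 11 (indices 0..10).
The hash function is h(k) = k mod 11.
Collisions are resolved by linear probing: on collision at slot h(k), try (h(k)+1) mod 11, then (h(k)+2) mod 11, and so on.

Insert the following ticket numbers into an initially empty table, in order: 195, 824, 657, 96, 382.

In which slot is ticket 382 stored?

195 hashes to 8; slot 8 is free → place at 8.
824 hashes to 10; slot 10 is free → place at 10.
657 hashes to 8; 8 taken → place at 9.
96 hashes to 8; 8,9,10 taken → place at 0.
382 hashes to 8; 8,9,10,0 taken → place at 1.
Table: [96, 382, ∅, ∅, ∅, ∅, ∅, ∅, 195, 657, 824]

1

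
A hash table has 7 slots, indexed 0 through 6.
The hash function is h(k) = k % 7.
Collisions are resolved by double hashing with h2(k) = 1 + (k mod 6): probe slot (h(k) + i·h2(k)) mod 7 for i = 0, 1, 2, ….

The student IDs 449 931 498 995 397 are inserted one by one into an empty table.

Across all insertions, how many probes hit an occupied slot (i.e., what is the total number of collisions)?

3

449 hashes to 1; slot 1 is free => place at 1.
931 hashes to 0; slot 0 is free => place at 0.
498 hashes to 1, h2=1; 1 taken => place at 2.
995 hashes to 1, h2=6; 1,0 taken => place at 6.
397 hashes to 5; slot 5 is free => place at 5.
Table: [931, 449, 498, _, _, 397, 995]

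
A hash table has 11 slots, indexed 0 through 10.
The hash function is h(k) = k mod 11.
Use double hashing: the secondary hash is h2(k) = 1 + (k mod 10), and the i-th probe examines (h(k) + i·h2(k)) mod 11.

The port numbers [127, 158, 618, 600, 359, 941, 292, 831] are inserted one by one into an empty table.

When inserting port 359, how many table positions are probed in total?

127: h=6 → slot 6
158: h=4 → slot 4
618: h=2 → slot 2
600: h=6, h2=1, probe 6,7 → slot 7
359: h=7, h2=10, probe 7,6,5 → slot 5
941: h=6, h2=2, probe 6,8 → slot 8
292: h=6, h2=3, probe 6,9 → slot 9
831: h=6, h2=2, probe 6,8,10 → slot 10
Table: [., ., 618, ., 158, 359, 127, 600, 941, 292, 831]

3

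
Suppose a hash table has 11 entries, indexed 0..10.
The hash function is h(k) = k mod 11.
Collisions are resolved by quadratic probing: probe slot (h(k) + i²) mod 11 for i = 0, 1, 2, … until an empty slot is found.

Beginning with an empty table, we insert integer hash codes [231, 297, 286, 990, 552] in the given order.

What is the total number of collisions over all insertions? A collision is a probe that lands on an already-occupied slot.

6

Insert 231: h=0, slot 0 empty -> index 0.
Insert 297: h=0, slot 0 occupied -> index 1.
Insert 286: h=0, slots 0,1 occupied -> index 4.
Insert 990: h=0, slots 0,1,4 occupied -> index 9.
Insert 552: h=2, slot 2 empty -> index 2.
Table: [231, 297, 552, ., 286, ., ., ., ., 990, .]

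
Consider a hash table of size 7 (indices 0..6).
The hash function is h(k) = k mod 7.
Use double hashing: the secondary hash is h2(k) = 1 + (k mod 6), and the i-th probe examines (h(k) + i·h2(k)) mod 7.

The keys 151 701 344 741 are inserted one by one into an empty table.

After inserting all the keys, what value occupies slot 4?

151

151: h=4 => slot 4
701: h=1 => slot 1
344: h=1, h2=3, probe 1,4,0 => slot 0
741: h=6 => slot 6
Table: [344, 701, -, -, 151, -, 741]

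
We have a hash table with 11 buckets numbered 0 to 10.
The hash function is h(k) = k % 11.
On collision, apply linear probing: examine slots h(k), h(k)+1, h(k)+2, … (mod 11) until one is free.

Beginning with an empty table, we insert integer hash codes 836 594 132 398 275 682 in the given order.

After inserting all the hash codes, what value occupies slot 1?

594

836: h=0 -> slot 0
594: h=0, probe 0,1 -> slot 1
132: h=0, probe 0,1,2 -> slot 2
398: h=2, probe 2,3 -> slot 3
275: h=0, probe 0,1,2,3,4 -> slot 4
682: h=0, probe 0,1,2,3,4,5 -> slot 5
Table: [836, 594, 132, 398, 275, 682, ∅, ∅, ∅, ∅, ∅]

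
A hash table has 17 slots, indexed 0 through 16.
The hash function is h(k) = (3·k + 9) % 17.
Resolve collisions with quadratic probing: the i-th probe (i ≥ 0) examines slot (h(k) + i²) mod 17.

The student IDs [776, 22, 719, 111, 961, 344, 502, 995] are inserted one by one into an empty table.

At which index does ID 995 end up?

1

776 hashes to 8; slot 8 is free => place at 8.
22 hashes to 7; slot 7 is free => place at 7.
719 hashes to 7; 7,8 taken => place at 11.
111 hashes to 2; slot 2 is free => place at 2.
961 hashes to 2; 2 taken => place at 3.
344 hashes to 4; slot 4 is free => place at 4.
502 hashes to 2; 2,3 taken => place at 6.
995 hashes to 2; 2,3,6,11 taken => place at 1.
Table: [-, 995, 111, 961, 344, -, 502, 22, 776, -, -, 719, -, -, -, -, -]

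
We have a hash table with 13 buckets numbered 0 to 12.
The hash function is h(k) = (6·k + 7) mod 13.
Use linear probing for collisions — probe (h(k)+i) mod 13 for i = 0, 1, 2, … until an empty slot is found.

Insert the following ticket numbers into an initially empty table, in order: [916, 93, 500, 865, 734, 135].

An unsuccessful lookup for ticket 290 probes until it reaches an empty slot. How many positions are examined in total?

4

Insert 916: h=4, slot 4 empty → index 4.
Insert 93: h=6, slot 6 empty → index 6.
Insert 500: h=4, slot 4 occupied → index 5.
Insert 865: h=10, slot 10 empty → index 10.
Insert 734: h=4, slots 4,5,6 occupied → index 7.
Insert 135: h=11, slot 11 empty → index 11.
Table: [∅, ∅, ∅, ∅, 916, 500, 93, 734, ∅, ∅, 865, 135, ∅]
Lookup 290: h=5, probe 5,6,7,8 → slot 8 empty, not found.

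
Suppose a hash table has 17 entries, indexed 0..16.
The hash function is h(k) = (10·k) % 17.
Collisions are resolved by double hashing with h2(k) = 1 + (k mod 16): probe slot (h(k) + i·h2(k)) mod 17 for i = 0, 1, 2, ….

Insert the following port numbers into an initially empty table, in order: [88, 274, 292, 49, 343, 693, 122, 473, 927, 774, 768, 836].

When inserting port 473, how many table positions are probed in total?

88 hashes to 13; slot 13 is free => place at 13.
274 hashes to 3; slot 3 is free => place at 3.
292 hashes to 13, h2=5; 13 taken => place at 1.
49 hashes to 14; slot 14 is free => place at 14.
343 hashes to 13, h2=8; 13 taken => place at 4.
693 hashes to 11; slot 11 is free => place at 11.
122 hashes to 13, h2=11; 13 taken => place at 7.
473 hashes to 4, h2=10; 4,14,7 taken => place at 0.
927 hashes to 5; slot 5 is free => place at 5.
774 hashes to 5, h2=7; 5 taken => place at 12.
768 hashes to 13, h2=1; 13,14 taken => place at 15.
836 hashes to 13, h2=5; 13,1 taken => place at 6.
Table: [473, 292, —, 274, 343, 927, 836, 122, —, —, —, 693, 774, 88, 49, 768, —]

4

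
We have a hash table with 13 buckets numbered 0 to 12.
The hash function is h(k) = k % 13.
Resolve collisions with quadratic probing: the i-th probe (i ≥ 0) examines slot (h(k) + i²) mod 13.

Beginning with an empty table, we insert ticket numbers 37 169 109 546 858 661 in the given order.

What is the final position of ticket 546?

37 hashes to 11; slot 11 is free → place at 11.
169 hashes to 0; slot 0 is free → place at 0.
109 hashes to 5; slot 5 is free → place at 5.
546 hashes to 0; 0 taken → place at 1.
858 hashes to 0; 0,1 taken → place at 4.
661 hashes to 11; 11 taken → place at 12.
Table: [169, 546, ∅, ∅, 858, 109, ∅, ∅, ∅, ∅, ∅, 37, 661]

1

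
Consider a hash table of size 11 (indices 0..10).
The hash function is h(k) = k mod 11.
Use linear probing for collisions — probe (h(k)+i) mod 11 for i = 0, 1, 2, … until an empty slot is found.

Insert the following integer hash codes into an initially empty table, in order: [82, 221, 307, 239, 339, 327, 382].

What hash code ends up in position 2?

82: h=5 => slot 5
221: h=1 => slot 1
307: h=10 => slot 10
239: h=8 => slot 8
339: h=9 => slot 9
327: h=8, probe 8,9,10,0 => slot 0
382: h=8, probe 8,9,10,0,1,2 => slot 2
Table: [327, 221, 382, _, _, 82, _, _, 239, 339, 307]

382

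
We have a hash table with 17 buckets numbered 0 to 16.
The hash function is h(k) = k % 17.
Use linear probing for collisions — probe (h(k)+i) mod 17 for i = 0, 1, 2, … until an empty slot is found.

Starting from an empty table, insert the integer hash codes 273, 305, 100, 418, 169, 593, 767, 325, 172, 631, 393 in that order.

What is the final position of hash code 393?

Insert 273: h=1, slot 1 empty => index 1.
Insert 305: h=16, slot 16 empty => index 16.
Insert 100: h=15, slot 15 empty => index 15.
Insert 418: h=10, slot 10 empty => index 10.
Insert 169: h=16, slot 16 occupied => index 0.
Insert 593: h=15, slots 15,16,0,1 occupied => index 2.
Insert 767: h=2, slot 2 occupied => index 3.
Insert 325: h=2, slots 2,3 occupied => index 4.
Insert 172: h=2, slots 2,3,4 occupied => index 5.
Insert 631: h=2, slots 2,3,4,5 occupied => index 6.
Insert 393: h=2, slots 2,3,4,5,6 occupied => index 7.
Table: [169, 273, 593, 767, 325, 172, 631, 393, ., ., 418, ., ., ., ., 100, 305]

7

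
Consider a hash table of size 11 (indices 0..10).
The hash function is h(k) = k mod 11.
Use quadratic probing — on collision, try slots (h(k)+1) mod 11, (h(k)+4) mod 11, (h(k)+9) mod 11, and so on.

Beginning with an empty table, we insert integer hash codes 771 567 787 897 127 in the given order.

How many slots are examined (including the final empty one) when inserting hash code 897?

Insert 771: h=1, slot 1 empty → index 1.
Insert 567: h=6, slot 6 empty → index 6.
Insert 787: h=6, slot 6 occupied → index 7.
Insert 897: h=6, slots 6,7 occupied → index 10.
Insert 127: h=6, slots 6,7,10 occupied → index 4.
Table: [∅, 771, ∅, ∅, 127, ∅, 567, 787, ∅, ∅, 897]

3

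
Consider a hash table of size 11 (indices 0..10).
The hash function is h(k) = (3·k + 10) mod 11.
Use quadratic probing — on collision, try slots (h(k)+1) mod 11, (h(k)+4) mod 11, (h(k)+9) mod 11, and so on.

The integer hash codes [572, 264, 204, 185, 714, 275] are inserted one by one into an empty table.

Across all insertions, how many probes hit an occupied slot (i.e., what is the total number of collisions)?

572: h=10 → slot 10
264: h=10, probe 10,0 → slot 0
204: h=6 → slot 6
185: h=4 → slot 4
714: h=7 → slot 7
275: h=10, probe 10,0,3 → slot 3
Table: [264, —, —, 275, 185, —, 204, 714, —, —, 572]

3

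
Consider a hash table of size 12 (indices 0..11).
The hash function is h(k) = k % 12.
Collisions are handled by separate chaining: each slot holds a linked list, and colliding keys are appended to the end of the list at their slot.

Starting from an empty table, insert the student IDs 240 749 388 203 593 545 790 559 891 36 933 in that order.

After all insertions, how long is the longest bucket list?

Insert 240: h=0, bucket 0 empty → new chain.
Insert 749: h=5, bucket 5 empty → new chain.
Insert 388: h=4, bucket 4 empty → new chain.
Insert 203: h=11, bucket 11 empty → new chain.
Insert 593: h=5, bucket 5 nonempty → append to chain.
Insert 545: h=5, bucket 5 nonempty → append to chain.
Insert 790: h=10, bucket 10 empty → new chain.
Insert 559: h=7, bucket 7 empty → new chain.
Insert 891: h=3, bucket 3 empty → new chain.
Insert 36: h=0, bucket 0 nonempty → append to chain.
Insert 933: h=9, bucket 9 empty → new chain.
Final buckets:
0: 240 -> 36
1: ∅
2: ∅
3: 891
4: 388
5: 749 -> 593 -> 545
6: ∅
7: 559
8: ∅
9: 933
10: 790
11: 203

3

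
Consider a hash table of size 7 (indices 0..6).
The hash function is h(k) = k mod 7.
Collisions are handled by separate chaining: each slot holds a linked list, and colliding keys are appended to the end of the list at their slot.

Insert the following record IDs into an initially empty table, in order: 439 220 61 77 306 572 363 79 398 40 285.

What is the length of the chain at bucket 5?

Insert 439: h=5, bucket 5 empty → new chain.
Insert 220: h=3, bucket 3 empty → new chain.
Insert 61: h=5, bucket 5 nonempty → append to chain.
Insert 77: h=0, bucket 0 empty → new chain.
Insert 306: h=5, bucket 5 nonempty → append to chain.
Insert 572: h=5, bucket 5 nonempty → append to chain.
Insert 363: h=6, bucket 6 empty → new chain.
Insert 79: h=2, bucket 2 empty → new chain.
Insert 398: h=6, bucket 6 nonempty → append to chain.
Insert 40: h=5, bucket 5 nonempty → append to chain.
Insert 285: h=5, bucket 5 nonempty → append to chain.
Final buckets:
0: 77
1: —
2: 79
3: 220
4: —
5: 439 -> 61 -> 306 -> 572 -> 40 -> 285
6: 363 -> 398

6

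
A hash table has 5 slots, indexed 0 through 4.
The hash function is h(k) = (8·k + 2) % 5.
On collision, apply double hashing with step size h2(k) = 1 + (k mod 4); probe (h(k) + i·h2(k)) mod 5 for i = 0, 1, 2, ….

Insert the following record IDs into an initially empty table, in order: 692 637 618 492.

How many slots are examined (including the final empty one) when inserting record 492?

2

Insert 692: h=3, slot 3 empty -> index 3.
Insert 637: h=3, h2=2, slot 3 occupied -> index 0.
Insert 618: h=1, slot 1 empty -> index 1.
Insert 492: h=3, h2=1, slot 3 occupied -> index 4.
Table: [637, 618, ∅, 692, 492]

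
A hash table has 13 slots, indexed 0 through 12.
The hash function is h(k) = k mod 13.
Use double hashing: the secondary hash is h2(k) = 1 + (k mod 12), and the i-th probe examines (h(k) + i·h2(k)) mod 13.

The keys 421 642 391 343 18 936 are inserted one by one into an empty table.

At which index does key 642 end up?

12

421 hashes to 5; slot 5 is free -> place at 5.
642 hashes to 5, h2=7; 5 taken -> place at 12.
391 hashes to 1; slot 1 is free -> place at 1.
343 hashes to 5, h2=8; 5 taken -> place at 0.
18 hashes to 5, h2=7; 5,12 taken -> place at 6.
936 hashes to 0, h2=1; 0,1 taken -> place at 2.
Table: [343, 391, 936, _, _, 421, 18, _, _, _, _, _, 642]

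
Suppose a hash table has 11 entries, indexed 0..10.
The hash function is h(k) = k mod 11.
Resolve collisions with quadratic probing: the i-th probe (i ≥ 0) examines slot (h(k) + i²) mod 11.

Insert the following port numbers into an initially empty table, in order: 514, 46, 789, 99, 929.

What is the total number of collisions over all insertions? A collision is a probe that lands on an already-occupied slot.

1

514 hashes to 8; slot 8 is free -> place at 8.
46 hashes to 2; slot 2 is free -> place at 2.
789 hashes to 8; 8 taken -> place at 9.
99 hashes to 0; slot 0 is free -> place at 0.
929 hashes to 5; slot 5 is free -> place at 5.
Table: [99, -, 46, -, -, 929, -, -, 514, 789, -]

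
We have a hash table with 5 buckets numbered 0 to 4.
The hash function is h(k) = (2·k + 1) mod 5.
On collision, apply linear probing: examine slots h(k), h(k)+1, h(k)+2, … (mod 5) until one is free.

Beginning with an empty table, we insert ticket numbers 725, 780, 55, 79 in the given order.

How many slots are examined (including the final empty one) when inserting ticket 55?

725: h=1 => slot 1
780: h=1, probe 1,2 => slot 2
55: h=1, probe 1,2,3 => slot 3
79: h=4 => slot 4
Table: [-, 725, 780, 55, 79]

3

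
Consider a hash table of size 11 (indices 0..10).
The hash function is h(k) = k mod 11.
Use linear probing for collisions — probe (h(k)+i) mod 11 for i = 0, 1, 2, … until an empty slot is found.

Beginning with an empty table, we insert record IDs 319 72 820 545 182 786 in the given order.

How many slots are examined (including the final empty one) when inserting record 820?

2

Insert 319: h=0, slot 0 empty -> index 0.
Insert 72: h=6, slot 6 empty -> index 6.
Insert 820: h=6, slot 6 occupied -> index 7.
Insert 545: h=6, slots 6,7 occupied -> index 8.
Insert 182: h=6, slots 6,7,8 occupied -> index 9.
Insert 786: h=5, slot 5 empty -> index 5.
Table: [319, _, _, _, _, 786, 72, 820, 545, 182, _]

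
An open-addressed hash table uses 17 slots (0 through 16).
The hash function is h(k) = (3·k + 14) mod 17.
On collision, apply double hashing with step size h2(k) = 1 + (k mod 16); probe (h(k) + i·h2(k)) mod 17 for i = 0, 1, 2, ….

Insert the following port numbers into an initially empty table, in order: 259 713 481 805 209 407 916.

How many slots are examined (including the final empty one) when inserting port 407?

259 hashes to 9; slot 9 is free -> place at 9.
713 hashes to 11; slot 11 is free -> place at 11.
481 hashes to 12; slot 12 is free -> place at 12.
805 hashes to 15; slot 15 is free -> place at 15.
209 hashes to 12, h2=2; 12 taken -> place at 14.
407 hashes to 11, h2=8; 11 taken -> place at 2.
916 hashes to 8; slot 8 is free -> place at 8.
Table: [., ., 407, ., ., ., ., ., 916, 259, ., 713, 481, ., 209, 805, .]

2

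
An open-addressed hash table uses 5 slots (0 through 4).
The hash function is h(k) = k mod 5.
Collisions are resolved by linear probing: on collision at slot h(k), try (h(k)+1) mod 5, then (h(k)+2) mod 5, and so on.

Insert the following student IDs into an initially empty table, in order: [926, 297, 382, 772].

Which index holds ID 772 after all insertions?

4

926: h=1 → slot 1
297: h=2 → slot 2
382: h=2, probe 2,3 → slot 3
772: h=2, probe 2,3,4 → slot 4
Table: [∅, 926, 297, 382, 772]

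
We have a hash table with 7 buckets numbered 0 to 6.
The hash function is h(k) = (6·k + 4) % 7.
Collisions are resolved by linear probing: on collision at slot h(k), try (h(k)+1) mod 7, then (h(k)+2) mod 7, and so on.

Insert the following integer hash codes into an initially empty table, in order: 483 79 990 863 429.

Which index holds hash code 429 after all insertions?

5

483 hashes to 4; slot 4 is free -> place at 4.
79 hashes to 2; slot 2 is free -> place at 2.
990 hashes to 1; slot 1 is free -> place at 1.
863 hashes to 2; 2 taken -> place at 3.
429 hashes to 2; 2,3,4 taken -> place at 5.
Table: [—, 990, 79, 863, 483, 429, —]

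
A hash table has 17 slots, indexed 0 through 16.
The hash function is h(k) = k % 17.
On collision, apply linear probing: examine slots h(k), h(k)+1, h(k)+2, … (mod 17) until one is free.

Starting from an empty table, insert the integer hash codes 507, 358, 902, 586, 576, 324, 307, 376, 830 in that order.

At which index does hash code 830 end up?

Insert 507: h=14, slot 14 empty → index 14.
Insert 358: h=1, slot 1 empty → index 1.
Insert 902: h=1, slot 1 occupied → index 2.
Insert 586: h=8, slot 8 empty → index 8.
Insert 576: h=15, slot 15 empty → index 15.
Insert 324: h=1, slots 1,2 occupied → index 3.
Insert 307: h=1, slots 1,2,3 occupied → index 4.
Insert 376: h=2, slots 2,3,4 occupied → index 5.
Insert 830: h=14, slots 14,15 occupied → index 16.
Table: [-, 358, 902, 324, 307, 376, -, -, 586, -, -, -, -, -, 507, 576, 830]

16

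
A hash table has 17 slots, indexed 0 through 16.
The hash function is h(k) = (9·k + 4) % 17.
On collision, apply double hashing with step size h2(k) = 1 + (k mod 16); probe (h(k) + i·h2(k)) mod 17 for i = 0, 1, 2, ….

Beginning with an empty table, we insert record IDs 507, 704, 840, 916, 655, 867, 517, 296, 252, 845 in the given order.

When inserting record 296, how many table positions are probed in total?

4

507: h=11 -> slot 11
704: h=16 -> slot 16
840: h=16, h2=9, probe 16,8 -> slot 8
916: h=3 -> slot 3
655: h=0 -> slot 0
867: h=4 -> slot 4
517: h=16, h2=6, probe 16,5 -> slot 5
296: h=16, h2=9, probe 16,8,0,9 -> slot 9
252: h=11, h2=13, probe 11,7 -> slot 7
845: h=10 -> slot 10
Table: [655, _, _, 916, 867, 517, _, 252, 840, 296, 845, 507, _, _, _, _, 704]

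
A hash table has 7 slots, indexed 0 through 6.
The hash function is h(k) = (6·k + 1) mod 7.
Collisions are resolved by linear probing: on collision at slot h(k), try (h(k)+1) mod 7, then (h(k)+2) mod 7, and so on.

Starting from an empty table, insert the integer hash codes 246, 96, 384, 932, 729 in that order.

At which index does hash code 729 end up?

Insert 246: h=0, slot 0 empty => index 0.
Insert 96: h=3, slot 3 empty => index 3.
Insert 384: h=2, slot 2 empty => index 2.
Insert 932: h=0, slot 0 occupied => index 1.
Insert 729: h=0, slots 0,1,2,3 occupied => index 4.
Table: [246, 932, 384, 96, 729, -, -]

4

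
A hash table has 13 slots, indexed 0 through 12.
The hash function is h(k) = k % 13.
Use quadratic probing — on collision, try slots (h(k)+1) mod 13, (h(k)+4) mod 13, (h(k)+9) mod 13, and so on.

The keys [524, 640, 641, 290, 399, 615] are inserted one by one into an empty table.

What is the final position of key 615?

524 hashes to 4; slot 4 is free → place at 4.
640 hashes to 3; slot 3 is free → place at 3.
641 hashes to 4; 4 taken → place at 5.
290 hashes to 4; 4,5 taken → place at 8.
399 hashes to 9; slot 9 is free → place at 9.
615 hashes to 4; 4,5,8 taken → place at 0.
Table: [615, -, -, 640, 524, 641, -, -, 290, 399, -, -, -]

0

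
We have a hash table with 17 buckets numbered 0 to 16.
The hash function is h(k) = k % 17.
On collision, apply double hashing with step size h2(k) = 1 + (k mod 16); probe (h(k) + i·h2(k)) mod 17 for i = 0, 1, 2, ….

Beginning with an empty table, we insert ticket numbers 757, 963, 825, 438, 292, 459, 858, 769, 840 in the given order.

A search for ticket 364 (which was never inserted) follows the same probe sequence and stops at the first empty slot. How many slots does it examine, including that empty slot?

3

757 hashes to 9; slot 9 is free => place at 9.
963 hashes to 11; slot 11 is free => place at 11.
825 hashes to 9, h2=10; 9 taken => place at 2.
438 hashes to 13; slot 13 is free => place at 13.
292 hashes to 3; slot 3 is free => place at 3.
459 hashes to 0; slot 0 is free => place at 0.
858 hashes to 8; slot 8 is free => place at 8.
769 hashes to 4; slot 4 is free => place at 4.
840 hashes to 7; slot 7 is free => place at 7.
Table: [459, -, 825, 292, 769, -, -, 840, 858, 757, -, 963, -, 438, -, -, -]
Lookup 364: h=7, h2=13, probe 7,3,16 → slot 16 empty, not found.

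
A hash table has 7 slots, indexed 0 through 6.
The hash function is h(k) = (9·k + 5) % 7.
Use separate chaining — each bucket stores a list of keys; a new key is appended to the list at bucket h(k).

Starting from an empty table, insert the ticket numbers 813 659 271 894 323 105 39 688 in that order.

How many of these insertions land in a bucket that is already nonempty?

813 → bucket 0
659 → bucket 0 (collision)
271 → bucket 1
894 → bucket 1 (collision)
323 → bucket 0 (collision)
105 → bucket 5
39 → bucket 6
688 → bucket 2
Final buckets:
0: 813 -> 659 -> 323
1: 271 -> 894
2: 688
3: -
4: -
5: 105
6: 39

3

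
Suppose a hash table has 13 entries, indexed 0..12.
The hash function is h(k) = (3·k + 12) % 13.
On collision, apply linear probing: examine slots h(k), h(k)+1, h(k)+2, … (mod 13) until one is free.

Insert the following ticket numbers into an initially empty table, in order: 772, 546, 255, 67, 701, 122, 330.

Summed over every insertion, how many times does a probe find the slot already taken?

3

772: h=1 → slot 1
546: h=12 → slot 12
255: h=10 → slot 10
67: h=5 → slot 5
701: h=9 → slot 9
122: h=1, probe 1,2 → slot 2
330: h=1, probe 1,2,3 → slot 3
Table: [., 772, 122, 330, ., 67, ., ., ., 701, 255, ., 546]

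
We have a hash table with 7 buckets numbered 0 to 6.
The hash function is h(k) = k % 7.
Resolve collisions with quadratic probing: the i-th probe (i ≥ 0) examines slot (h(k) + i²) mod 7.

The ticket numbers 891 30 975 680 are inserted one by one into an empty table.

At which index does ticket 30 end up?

3

891: h=2 → slot 2
30: h=2, probe 2,3 → slot 3
975: h=2, probe 2,3,6 → slot 6
680: h=1 → slot 1
Table: [-, 680, 891, 30, -, -, 975]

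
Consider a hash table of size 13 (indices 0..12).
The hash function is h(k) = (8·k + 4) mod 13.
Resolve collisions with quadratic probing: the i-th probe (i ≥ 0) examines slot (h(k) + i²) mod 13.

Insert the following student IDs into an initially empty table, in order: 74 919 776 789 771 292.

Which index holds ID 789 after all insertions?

74 hashes to 11; slot 11 is free → place at 11.
919 hashes to 11; 11 taken → place at 12.
776 hashes to 11; 11,12 taken → place at 2.
789 hashes to 11; 11,12,2 taken → place at 7.
771 hashes to 10; slot 10 is free → place at 10.
292 hashes to 0; slot 0 is free → place at 0.
Table: [292, _, 776, _, _, _, _, 789, _, _, 771, 74, 919]

7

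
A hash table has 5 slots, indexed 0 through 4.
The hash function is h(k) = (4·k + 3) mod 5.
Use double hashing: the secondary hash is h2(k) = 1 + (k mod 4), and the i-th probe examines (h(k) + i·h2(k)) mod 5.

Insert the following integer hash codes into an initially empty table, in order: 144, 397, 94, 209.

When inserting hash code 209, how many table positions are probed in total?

Insert 144: h=4, slot 4 empty => index 4.
Insert 397: h=1, slot 1 empty => index 1.
Insert 94: h=4, h2=3, slot 4 occupied => index 2.
Insert 209: h=4, h2=2, slots 4,1 occupied => index 3.
Table: [_, 397, 94, 209, 144]

3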